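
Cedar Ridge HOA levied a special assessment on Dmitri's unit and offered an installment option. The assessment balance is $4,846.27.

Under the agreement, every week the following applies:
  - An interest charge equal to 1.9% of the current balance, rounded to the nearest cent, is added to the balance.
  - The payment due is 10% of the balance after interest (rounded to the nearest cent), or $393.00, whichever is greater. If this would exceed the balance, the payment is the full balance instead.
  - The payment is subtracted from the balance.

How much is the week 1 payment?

$493.84

Week 1: opening $4,846.27; interest $92.08 → $4,938.35; payment $493.84; balance $4,444.51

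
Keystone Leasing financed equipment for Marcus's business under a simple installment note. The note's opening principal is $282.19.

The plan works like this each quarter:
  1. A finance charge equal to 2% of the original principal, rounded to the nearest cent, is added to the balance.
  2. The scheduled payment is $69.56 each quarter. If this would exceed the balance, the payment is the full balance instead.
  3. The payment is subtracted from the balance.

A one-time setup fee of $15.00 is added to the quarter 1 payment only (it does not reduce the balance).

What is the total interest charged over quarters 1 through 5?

$28.20

Quarter 1: $282.19 +$5.64 interest = $287.83; pay $69.56 (+ $15.00 fee) → $218.27
Quarter 2: $218.27 +$5.64 interest = $223.91; pay $69.56 → $154.35
Quarter 3: $154.35 +$5.64 interest = $159.99; pay $69.56 → $90.43
Quarter 4: $90.43 +$5.64 interest = $96.07; pay $69.56 → $26.51
Quarter 5: $26.51 +$5.64 interest = $32.15; pay $32.15 → $0.00
Total interest: $5.64 + $5.64 + $5.64 + $5.64 + $5.64 = $28.20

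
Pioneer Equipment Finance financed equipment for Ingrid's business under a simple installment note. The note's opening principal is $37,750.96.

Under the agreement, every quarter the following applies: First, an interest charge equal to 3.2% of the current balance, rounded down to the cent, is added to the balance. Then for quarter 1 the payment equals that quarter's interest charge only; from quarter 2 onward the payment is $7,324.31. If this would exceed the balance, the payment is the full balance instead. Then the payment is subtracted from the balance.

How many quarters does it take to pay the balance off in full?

7

Quarter 1: opening $37,750.96; interest $1,208.03 → $38,958.99; payment $1,208.03; balance $37,750.96
Quarter 2: opening $37,750.96; interest $1,208.03 → $38,958.99; payment $7,324.31; balance $31,634.68
Quarter 3: opening $31,634.68; interest $1,012.30 → $32,646.98; payment $7,324.31; balance $25,322.67
Quarter 4: opening $25,322.67; interest $810.32 → $26,132.99; payment $7,324.31; balance $18,808.68
Quarter 5: opening $18,808.68; interest $601.87 → $19,410.55; payment $7,324.31; balance $12,086.24
Quarter 6: opening $12,086.24; interest $386.75 → $12,472.99; payment $7,324.31; balance $5,148.68
Quarter 7: opening $5,148.68; interest $164.75 → $5,313.43; payment $5,313.43; balance $0.00
Balance reaches $0.00 in quarter 7.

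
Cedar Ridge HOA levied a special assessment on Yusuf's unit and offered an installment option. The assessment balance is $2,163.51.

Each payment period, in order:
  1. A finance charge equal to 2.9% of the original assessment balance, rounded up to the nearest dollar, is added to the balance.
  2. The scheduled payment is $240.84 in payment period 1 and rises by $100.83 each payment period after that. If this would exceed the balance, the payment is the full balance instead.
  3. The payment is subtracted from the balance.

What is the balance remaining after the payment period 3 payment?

Payment period 1: opening $2,163.51; interest $63.00 → $2,226.51; payment $240.84; balance $1,985.67
Payment period 2: opening $1,985.67; interest $63.00 → $2,048.67; payment $341.67; balance $1,707.00
Payment period 3: opening $1,707.00; interest $63.00 → $1,770.00; payment $442.50; balance $1,327.50

$1,327.50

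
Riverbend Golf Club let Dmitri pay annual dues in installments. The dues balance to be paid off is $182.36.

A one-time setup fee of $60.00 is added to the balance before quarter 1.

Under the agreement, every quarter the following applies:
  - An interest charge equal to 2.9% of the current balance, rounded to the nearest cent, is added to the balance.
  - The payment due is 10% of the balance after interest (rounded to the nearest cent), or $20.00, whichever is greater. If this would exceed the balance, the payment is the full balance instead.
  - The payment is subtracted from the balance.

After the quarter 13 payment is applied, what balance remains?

Quarter 1: $242.36 +$7.03 interest = $249.39; pay $24.94 → $224.45
Quarter 2: $224.45 +$6.51 interest = $230.96; pay $23.10 → $207.86
Quarter 3: $207.86 +$6.03 interest = $213.89; pay $21.39 → $192.50
Quarter 4: $192.50 +$5.58 interest = $198.08; pay $20.00 → $178.08
Quarter 5: $178.08 +$5.16 interest = $183.24; pay $20.00 → $163.24
Quarter 6: $163.24 +$4.73 interest = $167.97; pay $20.00 → $147.97
Quarter 7: $147.97 +$4.29 interest = $152.26; pay $20.00 → $132.26
Quarter 8: $132.26 +$3.84 interest = $136.10; pay $20.00 → $116.10
Quarter 9: $116.10 +$3.37 interest = $119.47; pay $20.00 → $99.47
Quarter 10: $99.47 +$2.88 interest = $102.35; pay $20.00 → $82.35
Quarter 11: $82.35 +$2.39 interest = $84.74; pay $20.00 → $64.74
Quarter 12: $64.74 +$1.88 interest = $66.62; pay $20.00 → $46.62
Quarter 13: $46.62 +$1.35 interest = $47.97; pay $20.00 → $27.97

$27.97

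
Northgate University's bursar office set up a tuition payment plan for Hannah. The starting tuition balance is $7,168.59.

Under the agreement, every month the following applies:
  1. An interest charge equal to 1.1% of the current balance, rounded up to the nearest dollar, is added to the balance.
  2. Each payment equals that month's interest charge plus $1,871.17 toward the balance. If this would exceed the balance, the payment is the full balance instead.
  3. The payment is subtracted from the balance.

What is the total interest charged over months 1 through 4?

$194.00

# | Opening | Interest | Payment | End bal
1 | $7,168.59 | $79.00 | $1,950.17 | $5,297.42
2 | $5,297.42 | $59.00 | $1,930.17 | $3,426.25
3 | $3,426.25 | $38.00 | $1,909.17 | $1,555.08
4 | $1,555.08 | $18.00 | $1,573.08 | $0.00
Total interest: $79.00 + $59.00 + $38.00 + $18.00 = $194.00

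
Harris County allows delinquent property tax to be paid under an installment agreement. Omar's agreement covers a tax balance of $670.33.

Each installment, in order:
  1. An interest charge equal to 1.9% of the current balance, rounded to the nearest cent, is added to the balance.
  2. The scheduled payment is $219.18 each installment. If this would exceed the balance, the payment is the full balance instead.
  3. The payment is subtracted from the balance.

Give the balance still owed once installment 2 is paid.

Installment 1: $670.33 +$12.74 interest = $683.07; pay $219.18 → $463.89
Installment 2: $463.89 +$8.81 interest = $472.70; pay $219.18 → $253.52

$253.52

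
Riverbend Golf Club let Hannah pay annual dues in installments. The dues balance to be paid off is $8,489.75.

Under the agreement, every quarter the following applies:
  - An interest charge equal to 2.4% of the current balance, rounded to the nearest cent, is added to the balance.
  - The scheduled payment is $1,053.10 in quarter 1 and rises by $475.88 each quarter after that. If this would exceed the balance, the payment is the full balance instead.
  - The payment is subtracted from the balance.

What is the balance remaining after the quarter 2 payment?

Quarter 1: $8,489.75 +$203.75 interest = $8,693.50; pay $1,053.10 → $7,640.40
Quarter 2: $7,640.40 +$183.37 interest = $7,823.77; pay $1,528.98 → $6,294.79

$6,294.79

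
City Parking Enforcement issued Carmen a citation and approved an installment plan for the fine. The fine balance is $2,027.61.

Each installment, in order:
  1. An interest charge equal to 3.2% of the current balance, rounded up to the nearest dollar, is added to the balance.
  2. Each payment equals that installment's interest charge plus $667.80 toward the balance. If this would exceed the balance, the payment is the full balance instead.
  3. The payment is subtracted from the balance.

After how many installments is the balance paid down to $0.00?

4

Installment 1: opening $2,027.61; interest $65.00 → $2,092.61; payment $732.80; balance $1,359.81
Installment 2: opening $1,359.81; interest $44.00 → $1,403.81; payment $711.80; balance $692.01
Installment 3: opening $692.01; interest $23.00 → $715.01; payment $690.80; balance $24.21
Installment 4: opening $24.21; interest $1.00 → $25.21; payment $25.21; balance $0.00
Balance reaches $0.00 in installment 4.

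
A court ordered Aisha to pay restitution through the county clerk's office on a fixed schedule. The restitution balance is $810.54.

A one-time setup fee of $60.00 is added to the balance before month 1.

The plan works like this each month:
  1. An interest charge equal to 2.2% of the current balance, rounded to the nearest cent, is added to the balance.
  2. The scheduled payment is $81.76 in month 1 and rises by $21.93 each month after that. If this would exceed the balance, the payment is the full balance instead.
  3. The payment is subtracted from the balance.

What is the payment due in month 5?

Month 1: opening $870.54; interest $19.15 → $889.69; payment $81.76; balance $807.93
Month 2: opening $807.93; interest $17.77 → $825.70; payment $103.69; balance $722.01
Month 3: opening $722.01; interest $15.88 → $737.89; payment $125.62; balance $612.27
Month 4: opening $612.27; interest $13.47 → $625.74; payment $147.55; balance $478.19
Month 5: opening $478.19; interest $10.52 → $488.71; payment $169.48; balance $319.23

$169.48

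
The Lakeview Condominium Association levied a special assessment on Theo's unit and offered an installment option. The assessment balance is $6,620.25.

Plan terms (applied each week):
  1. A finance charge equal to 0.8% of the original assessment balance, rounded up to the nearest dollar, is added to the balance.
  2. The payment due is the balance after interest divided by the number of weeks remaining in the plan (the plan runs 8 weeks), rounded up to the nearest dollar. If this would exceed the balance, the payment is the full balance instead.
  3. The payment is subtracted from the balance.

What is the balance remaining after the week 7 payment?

$917.25

# | Opening | Interest | Payment | End bal
1 | $6,620.25 | $53.00 | $835.00 | $5,838.25
2 | $5,838.25 | $53.00 | $842.00 | $5,049.25
3 | $5,049.25 | $53.00 | $851.00 | $4,251.25
4 | $4,251.25 | $53.00 | $861.00 | $3,443.25
5 | $3,443.25 | $53.00 | $875.00 | $2,621.25
6 | $2,621.25 | $53.00 | $892.00 | $1,782.25
7 | $1,782.25 | $53.00 | $918.00 | $917.25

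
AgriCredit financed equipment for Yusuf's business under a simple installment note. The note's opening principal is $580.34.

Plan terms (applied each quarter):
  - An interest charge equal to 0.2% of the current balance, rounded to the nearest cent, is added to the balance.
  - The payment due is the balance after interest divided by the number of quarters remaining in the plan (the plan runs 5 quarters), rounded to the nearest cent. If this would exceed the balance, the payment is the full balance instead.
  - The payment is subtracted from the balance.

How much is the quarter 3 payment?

$116.77

Quarter 1: $580.34 +$1.16 interest = $581.50; pay $116.30 → $465.20
Quarter 2: $465.20 +$0.93 interest = $466.13; pay $116.53 → $349.60
Quarter 3: $349.60 +$0.70 interest = $350.30; pay $116.77 → $233.53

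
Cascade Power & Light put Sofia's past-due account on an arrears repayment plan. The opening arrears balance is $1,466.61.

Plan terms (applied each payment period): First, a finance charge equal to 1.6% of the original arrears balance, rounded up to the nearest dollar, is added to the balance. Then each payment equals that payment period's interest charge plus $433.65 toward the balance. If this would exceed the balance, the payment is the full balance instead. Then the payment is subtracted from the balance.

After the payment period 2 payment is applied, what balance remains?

# | Opening | Interest | Payment | End bal
1 | $1,466.61 | $24.00 | $457.65 | $1,032.96
2 | $1,032.96 | $24.00 | $457.65 | $599.31

$599.31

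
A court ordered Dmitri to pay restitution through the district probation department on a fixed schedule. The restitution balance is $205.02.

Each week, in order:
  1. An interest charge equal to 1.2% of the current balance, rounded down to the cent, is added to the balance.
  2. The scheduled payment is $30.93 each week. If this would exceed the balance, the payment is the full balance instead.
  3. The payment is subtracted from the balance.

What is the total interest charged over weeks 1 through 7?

$9.87

Week 1: opening $205.02; interest $2.46 → $207.48; payment $30.93; balance $176.55
Week 2: opening $176.55; interest $2.11 → $178.66; payment $30.93; balance $147.73
Week 3: opening $147.73; interest $1.77 → $149.50; payment $30.93; balance $118.57
Week 4: opening $118.57; interest $1.42 → $119.99; payment $30.93; balance $89.06
Week 5: opening $89.06; interest $1.06 → $90.12; payment $30.93; balance $59.19
Week 6: opening $59.19; interest $0.71 → $59.90; payment $30.93; balance $28.97
Week 7: opening $28.97; interest $0.34 → $29.31; payment $29.31; balance $0.00
Total interest: $2.46 + $2.11 + $1.77 + $1.42 + $1.06 + $0.71 + $0.34 = $9.87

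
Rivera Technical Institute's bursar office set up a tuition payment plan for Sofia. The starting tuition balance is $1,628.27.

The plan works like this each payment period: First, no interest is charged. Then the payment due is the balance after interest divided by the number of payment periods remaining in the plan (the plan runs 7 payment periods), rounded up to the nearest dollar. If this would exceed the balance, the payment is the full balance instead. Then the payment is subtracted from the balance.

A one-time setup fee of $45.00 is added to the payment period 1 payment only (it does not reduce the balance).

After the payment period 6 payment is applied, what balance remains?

$231.27

Payment period 1: $1,628.27 − $233.00 (+ $45.00 fee) → $1,395.27
Payment period 2: $1,395.27 − $233.00 → $1,162.27
Payment period 3: $1,162.27 − $233.00 → $929.27
Payment period 4: $929.27 − $233.00 → $696.27
Payment period 5: $696.27 − $233.00 → $463.27
Payment period 6: $463.27 − $232.00 → $231.27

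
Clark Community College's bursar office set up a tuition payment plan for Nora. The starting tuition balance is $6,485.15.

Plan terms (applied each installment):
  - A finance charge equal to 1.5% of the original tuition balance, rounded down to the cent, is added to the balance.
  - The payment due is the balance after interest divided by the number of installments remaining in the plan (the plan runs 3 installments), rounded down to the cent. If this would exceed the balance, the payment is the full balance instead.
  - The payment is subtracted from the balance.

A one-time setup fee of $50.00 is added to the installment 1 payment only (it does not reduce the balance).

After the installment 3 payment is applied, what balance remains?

Installment 1: opening $6,485.15; interest $97.27 → $6,582.42; payment $2,194.14 (+ $50.00 fee); balance $4,388.28
Installment 2: opening $4,388.28; interest $97.27 → $4,485.55; payment $2,242.77; balance $2,242.78
Installment 3: opening $2,242.78; interest $97.27 → $2,340.05; payment $2,340.05; balance $0.00

$0.00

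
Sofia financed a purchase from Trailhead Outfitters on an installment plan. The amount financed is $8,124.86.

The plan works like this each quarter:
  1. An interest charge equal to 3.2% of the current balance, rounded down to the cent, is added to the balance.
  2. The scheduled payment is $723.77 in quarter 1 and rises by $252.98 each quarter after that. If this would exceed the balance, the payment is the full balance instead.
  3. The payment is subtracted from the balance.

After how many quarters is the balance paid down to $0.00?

Quarter 1: opening $8,124.86; interest $259.99 → $8,384.85; payment $723.77; balance $7,661.08
Quarter 2: opening $7,661.08; interest $245.15 → $7,906.23; payment $976.75; balance $6,929.48
Quarter 3: opening $6,929.48; interest $221.74 → $7,151.22; payment $1,229.73; balance $5,921.49
Quarter 4: opening $5,921.49; interest $189.48 → $6,110.97; payment $1,482.71; balance $4,628.26
Quarter 5: opening $4,628.26; interest $148.10 → $4,776.36; payment $1,735.69; balance $3,040.67
Quarter 6: opening $3,040.67; interest $97.30 → $3,137.97; payment $1,988.67; balance $1,149.30
Quarter 7: opening $1,149.30; interest $36.77 → $1,186.07; payment $1,186.07; balance $0.00
Balance reaches $0.00 in quarter 7.

7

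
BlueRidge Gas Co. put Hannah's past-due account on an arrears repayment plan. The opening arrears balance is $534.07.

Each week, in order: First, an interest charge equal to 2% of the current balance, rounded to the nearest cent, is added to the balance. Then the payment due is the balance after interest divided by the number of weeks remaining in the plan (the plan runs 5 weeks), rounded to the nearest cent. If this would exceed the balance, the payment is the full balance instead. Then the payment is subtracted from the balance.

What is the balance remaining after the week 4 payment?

$115.62

# | Opening | Interest | Payment | End bal
1 | $534.07 | $10.68 | $108.95 | $435.80
2 | $435.80 | $8.72 | $111.13 | $333.39
3 | $333.39 | $6.67 | $113.35 | $226.71
4 | $226.71 | $4.53 | $115.62 | $115.62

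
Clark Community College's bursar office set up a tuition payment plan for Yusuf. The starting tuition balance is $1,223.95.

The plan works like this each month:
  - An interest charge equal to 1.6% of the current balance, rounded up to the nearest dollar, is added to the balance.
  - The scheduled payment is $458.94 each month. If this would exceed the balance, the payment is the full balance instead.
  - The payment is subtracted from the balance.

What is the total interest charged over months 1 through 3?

$39.00

Month 1: opening $1,223.95; interest $20.00 → $1,243.95; payment $458.94; balance $785.01
Month 2: opening $785.01; interest $13.00 → $798.01; payment $458.94; balance $339.07
Month 3: opening $339.07; interest $6.00 → $345.07; payment $345.07; balance $0.00
Total interest: $20.00 + $13.00 + $6.00 = $39.00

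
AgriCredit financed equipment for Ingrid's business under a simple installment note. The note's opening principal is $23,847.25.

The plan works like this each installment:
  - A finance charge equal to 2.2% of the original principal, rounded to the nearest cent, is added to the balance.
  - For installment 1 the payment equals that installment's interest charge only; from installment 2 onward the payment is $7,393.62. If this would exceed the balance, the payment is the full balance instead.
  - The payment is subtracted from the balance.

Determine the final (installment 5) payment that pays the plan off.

$3,764.95

Installment 1: opening $23,847.25; interest $524.64 → $24,371.89; payment $524.64; balance $23,847.25
Installment 2: opening $23,847.25; interest $524.64 → $24,371.89; payment $7,393.62; balance $16,978.27
Installment 3: opening $16,978.27; interest $524.64 → $17,502.91; payment $7,393.62; balance $10,109.29
Installment 4: opening $10,109.29; interest $524.64 → $10,633.93; payment $7,393.62; balance $3,240.31
Installment 5: opening $3,240.31; interest $524.64 → $3,764.95; payment $3,764.95; balance $0.00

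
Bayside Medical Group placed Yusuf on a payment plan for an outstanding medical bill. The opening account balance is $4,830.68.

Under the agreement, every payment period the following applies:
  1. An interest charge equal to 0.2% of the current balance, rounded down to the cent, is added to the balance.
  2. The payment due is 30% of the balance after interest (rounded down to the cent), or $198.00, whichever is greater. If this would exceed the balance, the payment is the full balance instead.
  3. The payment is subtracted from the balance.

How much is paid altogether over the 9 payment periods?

Payment period 1: opening $4,830.68; interest $9.66 → $4,840.34; payment $1,452.10; balance $3,388.24
Payment period 2: opening $3,388.24; interest $6.77 → $3,395.01; payment $1,018.50; balance $2,376.51
Payment period 3: opening $2,376.51; interest $4.75 → $2,381.26; payment $714.37; balance $1,666.89
Payment period 4: opening $1,666.89; interest $3.33 → $1,670.22; payment $501.06; balance $1,169.16
Payment period 5: opening $1,169.16; interest $2.33 → $1,171.49; payment $351.44; balance $820.05
Payment period 6: opening $820.05; interest $1.64 → $821.69; payment $246.50; balance $575.19
Payment period 7: opening $575.19; interest $1.15 → $576.34; payment $198.00; balance $378.34
Payment period 8: opening $378.34; interest $0.75 → $379.09; payment $198.00; balance $181.09
Payment period 9: opening $181.09; interest $0.36 → $181.45; payment $181.45; balance $0.00
Total paid: $4,861.42

$4,861.42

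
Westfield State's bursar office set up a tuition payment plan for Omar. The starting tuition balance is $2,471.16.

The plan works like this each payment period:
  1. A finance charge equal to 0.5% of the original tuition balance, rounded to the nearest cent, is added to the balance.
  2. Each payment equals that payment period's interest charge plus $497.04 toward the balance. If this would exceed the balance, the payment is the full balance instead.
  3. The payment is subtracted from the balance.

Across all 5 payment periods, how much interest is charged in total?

$61.80

Payment period 1: opening $2,471.16; interest $12.36 → $2,483.52; payment $509.40; balance $1,974.12
Payment period 2: opening $1,974.12; interest $12.36 → $1,986.48; payment $509.40; balance $1,477.08
Payment period 3: opening $1,477.08; interest $12.36 → $1,489.44; payment $509.40; balance $980.04
Payment period 4: opening $980.04; interest $12.36 → $992.40; payment $509.40; balance $483.00
Payment period 5: opening $483.00; interest $12.36 → $495.36; payment $495.36; balance $0.00
Total interest: $12.36 + $12.36 + $12.36 + $12.36 + $12.36 = $61.80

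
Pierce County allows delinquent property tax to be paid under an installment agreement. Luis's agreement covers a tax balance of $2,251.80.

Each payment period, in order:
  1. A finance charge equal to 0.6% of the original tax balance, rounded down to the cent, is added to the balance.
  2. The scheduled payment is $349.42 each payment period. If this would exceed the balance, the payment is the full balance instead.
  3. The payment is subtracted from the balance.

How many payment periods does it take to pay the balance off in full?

Payment period 1: opening $2,251.80; interest $13.51 → $2,265.31; payment $349.42; balance $1,915.89
Payment period 2: opening $1,915.89; interest $13.51 → $1,929.40; payment $349.42; balance $1,579.98
Payment period 3: opening $1,579.98; interest $13.51 → $1,593.49; payment $349.42; balance $1,244.07
Payment period 4: opening $1,244.07; interest $13.51 → $1,257.58; payment $349.42; balance $908.16
Payment period 5: opening $908.16; interest $13.51 → $921.67; payment $349.42; balance $572.25
Payment period 6: opening $572.25; interest $13.51 → $585.76; payment $349.42; balance $236.34
Payment period 7: opening $236.34; interest $13.51 → $249.85; payment $249.85; balance $0.00
Balance reaches $0.00 in payment period 7.

7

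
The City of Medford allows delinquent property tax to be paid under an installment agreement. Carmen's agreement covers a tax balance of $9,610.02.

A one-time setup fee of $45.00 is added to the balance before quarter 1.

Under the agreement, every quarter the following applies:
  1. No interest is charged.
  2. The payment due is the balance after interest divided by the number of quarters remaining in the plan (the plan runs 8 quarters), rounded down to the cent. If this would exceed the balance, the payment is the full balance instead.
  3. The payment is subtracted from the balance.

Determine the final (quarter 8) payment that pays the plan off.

$1,206.88

Quarter 1: opening $9,655.02; payment $1,206.87; balance $8,448.15
Quarter 2: opening $8,448.15; payment $1,206.87; balance $7,241.28
Quarter 3: opening $7,241.28; payment $1,206.88; balance $6,034.40
Quarter 4: opening $6,034.40; payment $1,206.88; balance $4,827.52
Quarter 5: opening $4,827.52; payment $1,206.88; balance $3,620.64
Quarter 6: opening $3,620.64; payment $1,206.88; balance $2,413.76
Quarter 7: opening $2,413.76; payment $1,206.88; balance $1,206.88
Quarter 8: opening $1,206.88; payment $1,206.88; balance $0.00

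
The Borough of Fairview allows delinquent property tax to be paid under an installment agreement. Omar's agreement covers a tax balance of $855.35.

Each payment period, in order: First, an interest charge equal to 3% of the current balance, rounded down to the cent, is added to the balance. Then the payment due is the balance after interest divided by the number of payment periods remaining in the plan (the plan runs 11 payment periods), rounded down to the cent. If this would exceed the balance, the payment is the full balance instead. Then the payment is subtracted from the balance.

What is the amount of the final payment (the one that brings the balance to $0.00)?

$107.63

Payment period 1: opening $855.35; interest $25.66 → $881.01; payment $80.09; balance $800.92
Payment period 2: opening $800.92; interest $24.02 → $824.94; payment $82.49; balance $742.45
Payment period 3: opening $742.45; interest $22.27 → $764.72; payment $84.96; balance $679.76
Payment period 4: opening $679.76; interest $20.39 → $700.15; payment $87.51; balance $612.64
Payment period 5: opening $612.64; interest $18.37 → $631.01; payment $90.14; balance $540.87
Payment period 6: opening $540.87; interest $16.22 → $557.09; payment $92.84; balance $464.25
Payment period 7: opening $464.25; interest $13.92 → $478.17; payment $95.63; balance $382.54
Payment period 8: opening $382.54; interest $11.47 → $394.01; payment $98.50; balance $295.51
Payment period 9: opening $295.51; interest $8.86 → $304.37; payment $101.45; balance $202.92
Payment period 10: opening $202.92; interest $6.08 → $209.00; payment $104.50; balance $104.50
Payment period 11: opening $104.50; interest $3.13 → $107.63; payment $107.63; balance $0.00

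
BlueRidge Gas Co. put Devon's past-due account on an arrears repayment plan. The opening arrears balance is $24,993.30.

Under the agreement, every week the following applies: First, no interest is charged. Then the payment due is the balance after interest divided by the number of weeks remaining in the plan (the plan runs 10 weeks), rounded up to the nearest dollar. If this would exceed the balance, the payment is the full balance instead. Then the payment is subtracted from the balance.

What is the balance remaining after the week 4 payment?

$14,993.30

Week 1: opening $24,993.30; payment $2,500.00; balance $22,493.30
Week 2: opening $22,493.30; payment $2,500.00; balance $19,993.30
Week 3: opening $19,993.30; payment $2,500.00; balance $17,493.30
Week 4: opening $17,493.30; payment $2,500.00; balance $14,993.30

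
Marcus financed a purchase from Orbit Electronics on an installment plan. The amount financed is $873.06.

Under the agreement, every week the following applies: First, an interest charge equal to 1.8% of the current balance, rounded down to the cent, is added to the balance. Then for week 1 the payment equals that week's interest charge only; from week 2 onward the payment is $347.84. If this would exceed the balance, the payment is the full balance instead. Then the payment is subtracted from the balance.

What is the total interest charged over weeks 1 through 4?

$44.80

Week 1: opening $873.06; interest $15.71 → $888.77; payment $15.71; balance $873.06
Week 2: opening $873.06; interest $15.71 → $888.77; payment $347.84; balance $540.93
Week 3: opening $540.93; interest $9.73 → $550.66; payment $347.84; balance $202.82
Week 4: opening $202.82; interest $3.65 → $206.47; payment $206.47; balance $0.00
Total interest: $15.71 + $15.71 + $9.73 + $3.65 = $44.80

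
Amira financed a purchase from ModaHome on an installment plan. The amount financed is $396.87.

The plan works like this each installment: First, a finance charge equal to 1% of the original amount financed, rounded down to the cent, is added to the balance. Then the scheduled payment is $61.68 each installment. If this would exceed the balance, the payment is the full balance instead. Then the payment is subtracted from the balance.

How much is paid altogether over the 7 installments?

Installment 1: opening $396.87; interest $3.96 → $400.83; payment $61.68; balance $339.15
Installment 2: opening $339.15; interest $3.96 → $343.11; payment $61.68; balance $281.43
Installment 3: opening $281.43; interest $3.96 → $285.39; payment $61.68; balance $223.71
Installment 4: opening $223.71; interest $3.96 → $227.67; payment $61.68; balance $165.99
Installment 5: opening $165.99; interest $3.96 → $169.95; payment $61.68; balance $108.27
Installment 6: opening $108.27; interest $3.96 → $112.23; payment $61.68; balance $50.55
Installment 7: opening $50.55; interest $3.96 → $54.51; payment $54.51; balance $0.00
Total paid: $424.59

$424.59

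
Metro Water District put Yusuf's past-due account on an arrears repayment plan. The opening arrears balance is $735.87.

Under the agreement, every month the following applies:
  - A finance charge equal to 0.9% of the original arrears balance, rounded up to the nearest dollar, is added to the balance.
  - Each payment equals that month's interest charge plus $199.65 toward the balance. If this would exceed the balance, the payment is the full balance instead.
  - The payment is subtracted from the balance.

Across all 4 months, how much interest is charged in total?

# | Opening | Interest | Payment | End bal
1 | $735.87 | $7.00 | $206.65 | $536.22
2 | $536.22 | $7.00 | $206.65 | $336.57
3 | $336.57 | $7.00 | $206.65 | $136.92
4 | $136.92 | $7.00 | $143.92 | $0.00
Total interest: $7.00 + $7.00 + $7.00 + $7.00 = $28.00

$28.00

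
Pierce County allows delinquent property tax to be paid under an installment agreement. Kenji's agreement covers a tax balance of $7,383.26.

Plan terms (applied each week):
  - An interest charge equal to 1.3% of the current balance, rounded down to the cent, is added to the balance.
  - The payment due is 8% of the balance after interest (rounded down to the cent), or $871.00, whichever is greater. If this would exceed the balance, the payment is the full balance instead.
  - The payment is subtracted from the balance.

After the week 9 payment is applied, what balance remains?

Week 1: opening $7,383.26; interest $95.98 → $7,479.24; payment $871.00; balance $6,608.24
Week 2: opening $6,608.24; interest $85.90 → $6,694.14; payment $871.00; balance $5,823.14
Week 3: opening $5,823.14; interest $75.70 → $5,898.84; payment $871.00; balance $5,027.84
Week 4: opening $5,027.84; interest $65.36 → $5,093.20; payment $871.00; balance $4,222.20
Week 5: opening $4,222.20; interest $54.88 → $4,277.08; payment $871.00; balance $3,406.08
Week 6: opening $3,406.08; interest $44.27 → $3,450.35; payment $871.00; balance $2,579.35
Week 7: opening $2,579.35; interest $33.53 → $2,612.88; payment $871.00; balance $1,741.88
Week 8: opening $1,741.88; interest $22.64 → $1,764.52; payment $871.00; balance $893.52
Week 9: opening $893.52; interest $11.61 → $905.13; payment $871.00; balance $34.13

$34.13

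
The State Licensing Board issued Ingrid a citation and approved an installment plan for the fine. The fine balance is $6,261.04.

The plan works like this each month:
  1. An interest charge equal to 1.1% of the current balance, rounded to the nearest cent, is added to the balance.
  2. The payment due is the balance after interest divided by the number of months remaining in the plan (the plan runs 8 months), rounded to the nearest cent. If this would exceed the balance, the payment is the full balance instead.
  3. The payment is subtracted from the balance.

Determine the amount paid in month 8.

$854.21

Month 1: opening $6,261.04; interest $68.87 → $6,329.91; payment $791.24; balance $5,538.67
Month 2: opening $5,538.67; interest $60.93 → $5,599.60; payment $799.94; balance $4,799.66
Month 3: opening $4,799.66; interest $52.80 → $4,852.46; payment $808.74; balance $4,043.72
Month 4: opening $4,043.72; interest $44.48 → $4,088.20; payment $817.64; balance $3,270.56
Month 5: opening $3,270.56; interest $35.98 → $3,306.54; payment $826.64; balance $2,479.90
Month 6: opening $2,479.90; interest $27.28 → $2,507.18; payment $835.73; balance $1,671.45
Month 7: opening $1,671.45; interest $18.39 → $1,689.84; payment $844.92; balance $844.92
Month 8: opening $844.92; interest $9.29 → $854.21; payment $854.21; balance $0.00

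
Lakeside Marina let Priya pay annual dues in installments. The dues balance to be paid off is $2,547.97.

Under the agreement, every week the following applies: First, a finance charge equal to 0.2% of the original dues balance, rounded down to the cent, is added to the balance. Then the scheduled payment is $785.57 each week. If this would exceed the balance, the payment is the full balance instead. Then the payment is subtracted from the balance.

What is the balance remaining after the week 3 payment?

Week 1: opening $2,547.97; interest $5.09 → $2,553.06; payment $785.57; balance $1,767.49
Week 2: opening $1,767.49; interest $5.09 → $1,772.58; payment $785.57; balance $987.01
Week 3: opening $987.01; interest $5.09 → $992.10; payment $785.57; balance $206.53

$206.53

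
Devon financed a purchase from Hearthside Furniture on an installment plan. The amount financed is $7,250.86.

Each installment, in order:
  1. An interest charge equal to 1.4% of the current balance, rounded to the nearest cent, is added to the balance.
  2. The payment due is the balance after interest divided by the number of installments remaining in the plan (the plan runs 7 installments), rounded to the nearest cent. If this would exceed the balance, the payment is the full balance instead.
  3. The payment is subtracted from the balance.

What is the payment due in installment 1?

$1,050.34

Installment 1: opening $7,250.86; interest $101.51 → $7,352.37; payment $1,050.34; balance $6,302.03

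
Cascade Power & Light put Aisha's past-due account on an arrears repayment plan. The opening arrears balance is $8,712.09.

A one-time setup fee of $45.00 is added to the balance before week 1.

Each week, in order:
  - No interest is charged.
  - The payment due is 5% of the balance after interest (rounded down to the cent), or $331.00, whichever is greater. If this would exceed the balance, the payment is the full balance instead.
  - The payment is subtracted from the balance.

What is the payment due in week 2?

Week 1: $8,757.09 − $437.85 → $8,319.24
Week 2: $8,319.24 − $415.96 → $7,903.28

$415.96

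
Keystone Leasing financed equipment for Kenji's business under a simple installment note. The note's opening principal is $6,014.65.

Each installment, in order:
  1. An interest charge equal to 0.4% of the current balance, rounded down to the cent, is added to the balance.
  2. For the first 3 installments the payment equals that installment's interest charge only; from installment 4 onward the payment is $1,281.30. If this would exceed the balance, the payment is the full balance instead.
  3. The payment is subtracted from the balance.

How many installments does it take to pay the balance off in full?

# | Opening | Interest | Payment | End bal
1 | $6,014.65 | $24.05 | $24.05 | $6,014.65
2 | $6,014.65 | $24.05 | $24.05 | $6,014.65
3 | $6,014.65 | $24.05 | $24.05 | $6,014.65
4 | $6,014.65 | $24.05 | $1,281.30 | $4,757.40
5 | $4,757.40 | $19.02 | $1,281.30 | $3,495.12
6 | $3,495.12 | $13.98 | $1,281.30 | $2,227.80
7 | $2,227.80 | $8.91 | $1,281.30 | $955.41
8 | $955.41 | $3.82 | $959.23 | $0.00
Balance reaches $0.00 in installment 8.

8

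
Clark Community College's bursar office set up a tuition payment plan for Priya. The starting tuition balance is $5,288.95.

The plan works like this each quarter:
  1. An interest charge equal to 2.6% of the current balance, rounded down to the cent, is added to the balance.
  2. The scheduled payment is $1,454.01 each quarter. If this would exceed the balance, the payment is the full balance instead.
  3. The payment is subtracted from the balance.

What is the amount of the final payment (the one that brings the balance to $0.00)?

# | Opening | Interest | Payment | End bal
1 | $5,288.95 | $137.51 | $1,454.01 | $3,972.45
2 | $3,972.45 | $103.28 | $1,454.01 | $2,621.72
3 | $2,621.72 | $68.16 | $1,454.01 | $1,235.87
4 | $1,235.87 | $32.13 | $1,268.00 | $0.00

$1,268.00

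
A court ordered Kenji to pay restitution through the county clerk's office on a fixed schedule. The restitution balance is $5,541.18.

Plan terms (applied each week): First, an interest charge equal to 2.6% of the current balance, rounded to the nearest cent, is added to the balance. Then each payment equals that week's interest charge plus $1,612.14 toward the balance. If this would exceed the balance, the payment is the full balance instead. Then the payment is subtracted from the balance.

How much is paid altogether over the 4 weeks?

$5,865.97

# | Opening | Interest | Payment | End bal
1 | $5,541.18 | $144.07 | $1,756.21 | $3,929.04
2 | $3,929.04 | $102.16 | $1,714.30 | $2,316.90
3 | $2,316.90 | $60.24 | $1,672.38 | $704.76
4 | $704.76 | $18.32 | $723.08 | $0.00
Total paid: $5,865.97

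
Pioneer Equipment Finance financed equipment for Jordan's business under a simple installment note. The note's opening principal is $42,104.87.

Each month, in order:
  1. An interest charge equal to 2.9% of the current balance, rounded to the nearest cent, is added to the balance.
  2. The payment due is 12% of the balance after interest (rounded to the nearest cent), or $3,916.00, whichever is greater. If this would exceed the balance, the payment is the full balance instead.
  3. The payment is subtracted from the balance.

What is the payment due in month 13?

$837.97

# | Opening | Interest | Payment | End bal
1 | $42,104.87 | $1,221.04 | $5,199.11 | $38,126.80
2 | $38,126.80 | $1,105.68 | $4,707.90 | $34,524.58
3 | $34,524.58 | $1,001.21 | $4,263.09 | $31,262.70
4 | $31,262.70 | $906.62 | $3,916.00 | $28,253.32
5 | $28,253.32 | $819.35 | $3,916.00 | $25,156.67
6 | $25,156.67 | $729.54 | $3,916.00 | $21,970.21
7 | $21,970.21 | $637.14 | $3,916.00 | $18,691.35
8 | $18,691.35 | $542.05 | $3,916.00 | $15,317.40
9 | $15,317.40 | $444.20 | $3,916.00 | $11,845.60
10 | $11,845.60 | $343.52 | $3,916.00 | $8,273.12
11 | $8,273.12 | $239.92 | $3,916.00 | $4,597.04
12 | $4,597.04 | $133.31 | $3,916.00 | $814.35
13 | $814.35 | $23.62 | $837.97 | $0.00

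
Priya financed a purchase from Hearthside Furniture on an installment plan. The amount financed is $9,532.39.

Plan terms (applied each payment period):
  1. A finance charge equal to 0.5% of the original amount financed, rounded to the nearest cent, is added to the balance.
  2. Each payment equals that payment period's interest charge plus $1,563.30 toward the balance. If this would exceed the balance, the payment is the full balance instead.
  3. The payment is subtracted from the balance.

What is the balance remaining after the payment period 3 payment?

$4,842.49

Payment period 1: opening $9,532.39; interest $47.66 → $9,580.05; payment $1,610.96; balance $7,969.09
Payment period 2: opening $7,969.09; interest $47.66 → $8,016.75; payment $1,610.96; balance $6,405.79
Payment period 3: opening $6,405.79; interest $47.66 → $6,453.45; payment $1,610.96; balance $4,842.49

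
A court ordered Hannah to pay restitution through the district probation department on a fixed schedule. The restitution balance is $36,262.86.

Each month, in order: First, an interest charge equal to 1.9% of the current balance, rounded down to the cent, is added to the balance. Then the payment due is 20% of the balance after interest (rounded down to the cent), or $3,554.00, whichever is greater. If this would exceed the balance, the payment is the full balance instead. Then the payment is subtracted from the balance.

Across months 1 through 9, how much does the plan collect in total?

$39,236.71

Month 1: $36,262.86 +$688.99 interest = $36,951.85; pay $7,390.37 → $29,561.48
Month 2: $29,561.48 +$561.66 interest = $30,123.14; pay $6,024.62 → $24,098.52
Month 3: $24,098.52 +$457.87 interest = $24,556.39; pay $4,911.27 → $19,645.12
Month 4: $19,645.12 +$373.25 interest = $20,018.37; pay $4,003.67 → $16,014.70
Month 5: $16,014.70 +$304.27 interest = $16,318.97; pay $3,554.00 → $12,764.97
Month 6: $12,764.97 +$242.53 interest = $13,007.50; pay $3,554.00 → $9,453.50
Month 7: $9,453.50 +$179.61 interest = $9,633.11; pay $3,554.00 → $6,079.11
Month 8: $6,079.11 +$115.50 interest = $6,194.61; pay $3,554.00 → $2,640.61
Month 9: $2,640.61 +$50.17 interest = $2,690.78; pay $2,690.78 → $0.00
Total paid: $39,236.71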